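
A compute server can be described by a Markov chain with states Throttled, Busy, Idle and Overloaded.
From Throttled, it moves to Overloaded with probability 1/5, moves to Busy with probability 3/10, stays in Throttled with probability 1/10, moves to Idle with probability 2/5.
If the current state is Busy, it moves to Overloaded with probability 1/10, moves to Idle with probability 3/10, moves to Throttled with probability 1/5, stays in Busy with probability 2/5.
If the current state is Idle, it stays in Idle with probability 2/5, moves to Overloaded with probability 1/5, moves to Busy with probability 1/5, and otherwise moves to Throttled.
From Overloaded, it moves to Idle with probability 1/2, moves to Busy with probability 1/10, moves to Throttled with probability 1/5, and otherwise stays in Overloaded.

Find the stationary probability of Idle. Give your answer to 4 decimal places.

Let the stationary distribution be π with π = πP and π_1 + π_2 + π_3 + π_4 = 1.
π_1 = 0.1·π_1 + 0.2·π_2 + 0.2·π_3 + 0.2·π_4
π_2 = 0.3·π_1 + 0.4·π_2 + 0.2·π_3 + 0.1·π_4
π_3 = 0.4·π_1 + 0.3·π_2 + 0.4·π_3 + 0.5·π_4
Solving with the normalization constraint gives π = (0.1818, 0.2509, 0.3924, 0.1749).
So the stationary probability of Idle is 0.3924.

0.3924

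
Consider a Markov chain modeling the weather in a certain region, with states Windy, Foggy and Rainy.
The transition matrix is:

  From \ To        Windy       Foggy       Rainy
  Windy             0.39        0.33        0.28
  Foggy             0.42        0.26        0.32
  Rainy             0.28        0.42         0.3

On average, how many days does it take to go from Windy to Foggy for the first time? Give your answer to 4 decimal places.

Let t(s) be the expected number of days to first reach Foggy from state s, with t(Foggy) = 0. Conditioning on the first day:
t(Windy) = 1 + 0.39·t(Windy) + 0.28·t(Rainy)
t(Rainy) = 1 + 0.28·t(Windy) + 0.3·t(Rainy)
Solving: t(Windy) = 2.8112, t(Rainy) = 2.5531.
Expected days from Windy to Foggy: 2.8112.

2.8112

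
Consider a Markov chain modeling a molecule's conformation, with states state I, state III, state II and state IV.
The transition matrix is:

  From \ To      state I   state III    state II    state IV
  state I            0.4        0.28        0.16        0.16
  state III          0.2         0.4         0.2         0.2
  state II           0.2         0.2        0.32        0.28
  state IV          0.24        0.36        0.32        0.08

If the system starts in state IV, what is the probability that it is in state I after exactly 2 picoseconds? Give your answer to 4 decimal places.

Propagate the distribution vector 2 picoseconds from state IV.
After 0 picoseconds: (0.0000, 0.0000, 0.0000, 1.0000)
After 1 picosecond: (0.2400, 0.3600, 0.3200, 0.0800)
After 2 picoseconds: (0.2512, 0.3040, 0.2384, 0.2064)
P(in state I after 2 picoseconds) = 0.2512

0.2512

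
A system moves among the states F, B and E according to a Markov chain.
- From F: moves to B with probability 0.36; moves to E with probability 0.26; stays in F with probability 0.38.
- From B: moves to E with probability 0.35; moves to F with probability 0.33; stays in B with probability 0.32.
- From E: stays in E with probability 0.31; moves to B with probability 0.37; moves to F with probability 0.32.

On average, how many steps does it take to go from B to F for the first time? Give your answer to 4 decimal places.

3.0615

Let t(s) be the expected number of steps to first reach F from state s, with t(F) = 0. Conditioning on the first step:
t(B) = 1 + 0.32·t(B) + 0.35·t(E)
t(E) = 1 + 0.37·t(B) + 0.31·t(E)
Solving: t(B) = 3.0615, t(E) = 3.0910.
Expected steps from B to F: 3.0615.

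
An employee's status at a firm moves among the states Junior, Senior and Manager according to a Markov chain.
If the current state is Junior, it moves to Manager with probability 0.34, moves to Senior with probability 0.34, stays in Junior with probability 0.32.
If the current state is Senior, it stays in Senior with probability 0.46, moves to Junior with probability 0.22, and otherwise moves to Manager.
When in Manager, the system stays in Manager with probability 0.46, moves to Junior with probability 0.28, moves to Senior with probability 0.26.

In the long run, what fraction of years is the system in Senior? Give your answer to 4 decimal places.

0.3520

Let the stationary distribution be π with π = πP and π_1 + π_2 + π_3 = 1.
π_1 = 0.32·π_1 + 0.22·π_2 + 0.28·π_3
π_2 = 0.34·π_1 + 0.46·π_2 + 0.26·π_3
Solving with the normalization constraint gives π = (0.2697, 0.3520, 0.3784).
So the stationary probability of Senior is 0.3520.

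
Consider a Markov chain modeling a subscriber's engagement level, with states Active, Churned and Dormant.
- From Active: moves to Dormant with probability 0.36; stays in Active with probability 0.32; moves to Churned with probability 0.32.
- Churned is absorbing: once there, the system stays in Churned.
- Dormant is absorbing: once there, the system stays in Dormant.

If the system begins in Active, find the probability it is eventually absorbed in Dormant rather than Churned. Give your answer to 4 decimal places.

Let h(s) be the probability of absorption at Dormant starting from transient state s. Then h(Dormant) = 1 and h(Churned) = 0. By first-step analysis:
h(Active) = 0.32·h(Active) + 0.32·0 + 0.36·1
Solving: h(Active) = 0.5294.
Starting from Active, the probability is 0.5294.

0.5294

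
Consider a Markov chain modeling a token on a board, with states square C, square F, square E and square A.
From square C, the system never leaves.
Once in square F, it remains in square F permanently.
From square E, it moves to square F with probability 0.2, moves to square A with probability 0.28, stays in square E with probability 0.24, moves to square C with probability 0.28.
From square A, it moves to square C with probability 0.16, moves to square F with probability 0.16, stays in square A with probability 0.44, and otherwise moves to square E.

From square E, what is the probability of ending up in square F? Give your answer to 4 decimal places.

Let h(s) be the probability of absorption at square F starting from transient state s. Then h(square F) = 1 and h(square C) = 0. By first-step analysis:
h(square E) = 0.28·0 + 0.2·1 + 0.24·h(square E) + 0.28·h(square A)
h(square A) = 0.16·0 + 0.16·1 + 0.24·h(square E) + 0.44·h(square A)
Solving: h(square E) = 0.4375, h(square A) = 0.4732.
Starting from square E, the probability is 0.4375.

0.4375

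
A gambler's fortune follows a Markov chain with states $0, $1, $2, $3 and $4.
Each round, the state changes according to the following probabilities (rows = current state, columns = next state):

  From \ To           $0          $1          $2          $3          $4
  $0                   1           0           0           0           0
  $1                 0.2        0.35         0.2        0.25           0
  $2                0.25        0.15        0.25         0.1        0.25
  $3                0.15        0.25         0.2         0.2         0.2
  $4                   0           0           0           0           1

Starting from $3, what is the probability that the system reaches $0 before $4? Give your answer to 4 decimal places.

0.5351

Let h(s) be the probability of absorption at $0 starting from transient state s. Then h($0) = 1 and h($4) = 0. By first-step analysis:
h($1) = 0.2·1 + 0.35·h($1) + 0.2·h($2) + 0.25·h($3)
h($2) = 0.25·1 + 0.15·h($1) + 0.25·h($2) + 0.1·h($3) + 0.25·0
h($3) = 0.15·1 + 0.25·h($1) + 0.2·h($2) + 0.2·h($3) + 0.2·0
Solving: h($1) = 0.6799, h($2) = 0.5407, h($3) = 0.5351.
Starting from $3, the probability is 0.5351.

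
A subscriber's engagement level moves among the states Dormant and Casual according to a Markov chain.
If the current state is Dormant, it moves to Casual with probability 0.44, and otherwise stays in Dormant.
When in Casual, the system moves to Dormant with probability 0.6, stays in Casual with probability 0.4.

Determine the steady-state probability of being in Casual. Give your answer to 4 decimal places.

Let the stationary distribution be π with π = πP and π_1 + π_2 = 1.
π_1 = 0.56·π_1 + 0.6·π_2
Solving with the normalization constraint gives π = (0.5769, 0.4231).
So the stationary probability of Casual is 0.4231.

0.4231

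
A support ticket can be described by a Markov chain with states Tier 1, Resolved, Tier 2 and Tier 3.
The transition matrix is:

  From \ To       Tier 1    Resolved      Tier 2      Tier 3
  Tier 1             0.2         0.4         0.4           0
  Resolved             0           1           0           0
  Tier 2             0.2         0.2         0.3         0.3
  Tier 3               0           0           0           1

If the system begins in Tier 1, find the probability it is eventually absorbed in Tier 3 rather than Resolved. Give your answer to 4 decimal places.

0.2500

Let h(s) be the probability of absorption at Tier 3 starting from transient state s. Then h(Tier 3) = 1 and h(Resolved) = 0. By first-step analysis:
h(Tier 1) = 0.2·h(Tier 1) + 0.4·0 + 0.4·h(Tier 2)
h(Tier 2) = 0.2·h(Tier 1) + 0.2·0 + 0.3·h(Tier 2) + 0.3·1
Solving: h(Tier 1) = 0.2500, h(Tier 2) = 0.5000.
Starting from Tier 1, the probability is 0.2500.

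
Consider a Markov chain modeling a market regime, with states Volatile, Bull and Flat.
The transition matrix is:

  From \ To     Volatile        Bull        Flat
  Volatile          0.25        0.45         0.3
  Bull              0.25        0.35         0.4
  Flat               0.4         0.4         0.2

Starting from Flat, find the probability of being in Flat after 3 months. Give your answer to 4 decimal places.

0.3080

Propagate the distribution vector 3 months from Flat.
After 0 months: (0.0000, 0.0000, 1.0000)
After 1 month: (0.4000, 0.4000, 0.2000)
After 2 months: (0.2800, 0.4000, 0.3200)
After 3 months: (0.2980, 0.3940, 0.3080)
P(in Flat after 3 months) = 0.3080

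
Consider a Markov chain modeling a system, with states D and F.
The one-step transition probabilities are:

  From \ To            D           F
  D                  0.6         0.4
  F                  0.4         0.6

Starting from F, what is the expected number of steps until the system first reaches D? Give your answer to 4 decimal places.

Let t(s) be the expected number of steps to first reach D from state s, with t(D) = 0. Conditioning on the first step:
t(F) = 1 + 0.6·t(F)
Solving: t(F) = 2.5000.
Expected steps from F to D: 2.5000.

2.5000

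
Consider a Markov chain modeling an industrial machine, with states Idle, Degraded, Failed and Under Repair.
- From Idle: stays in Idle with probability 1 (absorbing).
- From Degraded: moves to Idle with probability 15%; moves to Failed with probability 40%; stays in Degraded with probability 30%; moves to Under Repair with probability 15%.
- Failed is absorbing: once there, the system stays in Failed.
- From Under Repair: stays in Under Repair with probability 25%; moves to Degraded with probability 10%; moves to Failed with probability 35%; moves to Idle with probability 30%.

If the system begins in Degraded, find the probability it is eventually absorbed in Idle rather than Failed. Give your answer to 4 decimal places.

Let h(s) be the probability of absorption at Idle starting from transient state s. Then h(Idle) = 1 and h(Failed) = 0. By first-step analysis:
h(Degraded) = 0.15·1 + 0.3·h(Degraded) + 0.4·0 + 0.15·h(Under Repair)
h(Under Repair) = 0.3·1 + 0.1·h(Degraded) + 0.35·0 + 0.25·h(Under Repair)
Solving: h(Degraded) = 0.3088, h(Under Repair) = 0.4412.
Starting from Degraded, the probability is 0.3088.

0.3088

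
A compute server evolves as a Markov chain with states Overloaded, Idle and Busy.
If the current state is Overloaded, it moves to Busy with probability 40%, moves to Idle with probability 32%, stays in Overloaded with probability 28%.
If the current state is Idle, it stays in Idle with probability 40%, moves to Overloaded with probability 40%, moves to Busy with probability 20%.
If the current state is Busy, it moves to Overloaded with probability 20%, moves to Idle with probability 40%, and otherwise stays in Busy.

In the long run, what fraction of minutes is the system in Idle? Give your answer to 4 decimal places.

Let the stationary distribution be π with π = πP and π_1 + π_2 + π_3 = 1.
π_1 = 0.28·π_1 + 0.4·π_2 + 0.2·π_3
π_2 = 0.32·π_1 + 0.4·π_2 + 0.4·π_3
Solving with the normalization constraint gives π = (0.2991, 0.3761, 0.3248).
So the stationary probability of Idle is 0.3761.

0.3761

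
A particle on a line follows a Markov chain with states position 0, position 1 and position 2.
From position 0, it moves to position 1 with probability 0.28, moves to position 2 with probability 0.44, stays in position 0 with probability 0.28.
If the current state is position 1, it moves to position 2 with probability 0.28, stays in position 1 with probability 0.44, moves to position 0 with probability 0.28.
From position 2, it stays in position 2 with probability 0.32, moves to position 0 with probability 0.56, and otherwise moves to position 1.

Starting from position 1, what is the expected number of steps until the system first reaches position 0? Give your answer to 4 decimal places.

Let t(s) be the expected number of steps to first reach position 0 from state s, with t(position 0) = 0. Conditioning on the first step:
t(position 1) = 1 + 0.44·t(position 1) + 0.28·t(position 2)
t(position 2) = 1 + 0.12·t(position 1) + 0.32·t(position 2)
Solving: t(position 1) = 2.7650, t(position 2) = 1.9585.
Expected steps from position 1 to position 0: 2.7650.

2.7650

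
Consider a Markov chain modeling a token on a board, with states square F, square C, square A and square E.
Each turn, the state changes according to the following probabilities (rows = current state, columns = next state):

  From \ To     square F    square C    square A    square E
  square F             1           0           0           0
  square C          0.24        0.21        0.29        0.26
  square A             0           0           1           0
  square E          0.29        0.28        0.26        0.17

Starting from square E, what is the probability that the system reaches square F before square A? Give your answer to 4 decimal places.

Let h(s) be the probability of absorption at square F starting from transient state s. Then h(square F) = 1 and h(square A) = 0. By first-step analysis:
h(square C) = 0.24·1 + 0.21·h(square C) + 0.29·0 + 0.26·h(square E)
h(square E) = 0.29·1 + 0.28·h(square C) + 0.26·0 + 0.17·h(square E)
Solving: h(square C) = 0.4711, h(square E) = 0.5083.
Starting from square E, the probability is 0.5083.

0.5083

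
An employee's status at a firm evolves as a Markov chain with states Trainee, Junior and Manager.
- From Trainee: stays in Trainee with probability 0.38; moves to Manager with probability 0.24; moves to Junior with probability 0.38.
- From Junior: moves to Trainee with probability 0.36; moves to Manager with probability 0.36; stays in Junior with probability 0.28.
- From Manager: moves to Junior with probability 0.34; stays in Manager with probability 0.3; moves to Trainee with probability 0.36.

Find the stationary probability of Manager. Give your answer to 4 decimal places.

0.2980

Let the stationary distribution be π with π = πP and π_1 + π_2 + π_3 = 1.
π_1 = 0.38·π_1 + 0.36·π_2 + 0.36·π_3
π_2 = 0.38·π_1 + 0.28·π_2 + 0.34·π_3
Solving with the normalization constraint gives π = (0.3673, 0.3346, 0.2980).
So the stationary probability of Manager is 0.2980.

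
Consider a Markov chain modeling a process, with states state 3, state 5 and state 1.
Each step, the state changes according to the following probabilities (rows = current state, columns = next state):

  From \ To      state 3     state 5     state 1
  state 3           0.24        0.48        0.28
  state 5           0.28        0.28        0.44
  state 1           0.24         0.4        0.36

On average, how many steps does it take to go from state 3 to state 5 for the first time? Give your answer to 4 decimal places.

2.1947

Let t(s) be the expected number of steps to first reach state 5 from state s, with t(state 5) = 0. Conditioning on the first step:
t(state 3) = 1 + 0.24·t(state 3) + 0.28·t(state 1)
t(state 1) = 1 + 0.24·t(state 3) + 0.36·t(state 1)
Solving: t(state 3) = 2.1947, t(state 1) = 2.3855.
Expected steps from state 3 to state 5: 2.1947.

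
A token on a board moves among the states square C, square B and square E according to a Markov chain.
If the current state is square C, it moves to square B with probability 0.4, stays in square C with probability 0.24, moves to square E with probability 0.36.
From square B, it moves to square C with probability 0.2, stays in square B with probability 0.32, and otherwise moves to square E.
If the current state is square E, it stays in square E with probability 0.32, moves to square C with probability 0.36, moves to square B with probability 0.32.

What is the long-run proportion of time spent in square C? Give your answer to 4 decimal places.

0.2726

Let the stationary distribution be π with π = πP and π_1 + π_2 + π_3 = 1.
π_1 = 0.24·π_1 + 0.2·π_2 + 0.36·π_3
π_2 = 0.4·π_1 + 0.32·π_2 + 0.32·π_3
Solving with the normalization constraint gives π = (0.2726, 0.3418, 0.3856).
So the stationary probability of square C is 0.2726.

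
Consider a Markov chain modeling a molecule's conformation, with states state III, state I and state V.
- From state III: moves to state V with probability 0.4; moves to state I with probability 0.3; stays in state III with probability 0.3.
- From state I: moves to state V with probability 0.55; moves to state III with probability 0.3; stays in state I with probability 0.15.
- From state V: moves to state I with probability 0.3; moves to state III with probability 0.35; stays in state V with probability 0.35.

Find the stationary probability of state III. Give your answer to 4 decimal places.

Let the stationary distribution be π with π = πP and π_1 + π_2 + π_3 = 1.
π_1 = 0.3·π_1 + 0.3·π_2 + 0.35·π_3
π_2 = 0.3·π_1 + 0.15·π_2 + 0.3·π_3
Solving with the normalization constraint gives π = (0.3209, 0.2609, 0.4182).
So the stationary probability of state III is 0.3209.

0.3209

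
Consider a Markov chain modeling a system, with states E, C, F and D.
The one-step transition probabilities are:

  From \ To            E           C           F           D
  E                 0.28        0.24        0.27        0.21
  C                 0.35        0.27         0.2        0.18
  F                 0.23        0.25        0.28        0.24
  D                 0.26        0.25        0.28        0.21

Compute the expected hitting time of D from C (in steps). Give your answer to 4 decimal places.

Let t(s) be the expected number of steps to first reach D from state s, with t(D) = 0. Conditioning on the first step:
t(E) = 1 + 0.28·t(E) + 0.24·t(C) + 0.27·t(F)
t(C) = 1 + 0.35·t(E) + 0.27·t(C) + 0.2·t(F)
t(F) = 1 + 0.23·t(E) + 0.25·t(C) + 0.28·t(F)
Solving: t(E) = 4.7585, t(C) = 4.9160, t(F) = 4.6159.
Expected steps from C to D: 4.9160.

4.9160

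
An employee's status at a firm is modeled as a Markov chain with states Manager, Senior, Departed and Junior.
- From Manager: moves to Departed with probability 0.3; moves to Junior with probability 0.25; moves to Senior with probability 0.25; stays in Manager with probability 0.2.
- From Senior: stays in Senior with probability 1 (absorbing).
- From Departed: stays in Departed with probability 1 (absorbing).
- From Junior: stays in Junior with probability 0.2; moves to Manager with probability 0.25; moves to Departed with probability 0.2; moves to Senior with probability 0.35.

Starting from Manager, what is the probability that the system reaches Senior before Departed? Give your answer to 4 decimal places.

0.4978

Let h(s) be the probability of absorption at Senior starting from transient state s. Then h(Senior) = 1 and h(Departed) = 0. By first-step analysis:
h(Manager) = 0.2·h(Manager) + 0.25·1 + 0.3·0 + 0.25·h(Junior)
h(Junior) = 0.25·h(Manager) + 0.35·1 + 0.2·0 + 0.2·h(Junior)
Solving: h(Manager) = 0.4978, h(Junior) = 0.5931.
Starting from Manager, the probability is 0.4978.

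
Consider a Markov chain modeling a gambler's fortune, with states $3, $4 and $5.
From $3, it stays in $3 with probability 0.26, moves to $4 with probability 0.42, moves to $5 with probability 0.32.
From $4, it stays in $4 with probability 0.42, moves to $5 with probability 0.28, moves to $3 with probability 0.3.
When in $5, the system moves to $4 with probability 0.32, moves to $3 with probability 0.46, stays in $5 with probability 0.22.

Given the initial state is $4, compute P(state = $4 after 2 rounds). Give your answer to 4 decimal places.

0.3920

Sum over the intermediate state after 1 round:
P = P($4→$3)·P($3→$4) + P($4→$4)·P($4→$4) + P($4→$5)·P($5→$4)
  = 0.3×0.42 + 0.42×0.42 + 0.28×0.32
  = 0.1260 + 0.1764 + 0.0896 = 0.3920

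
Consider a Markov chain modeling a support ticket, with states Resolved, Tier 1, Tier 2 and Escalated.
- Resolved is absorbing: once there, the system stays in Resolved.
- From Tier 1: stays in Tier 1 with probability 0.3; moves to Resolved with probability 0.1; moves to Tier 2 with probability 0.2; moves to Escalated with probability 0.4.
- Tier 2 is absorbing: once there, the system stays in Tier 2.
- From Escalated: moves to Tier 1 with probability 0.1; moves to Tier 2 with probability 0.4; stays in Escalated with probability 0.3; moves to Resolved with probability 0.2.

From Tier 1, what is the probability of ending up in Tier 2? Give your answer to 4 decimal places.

Let h(s) be the probability of absorption at Tier 2 starting from transient state s. Then h(Tier 2) = 1 and h(Resolved) = 0. By first-step analysis:
h(Tier 1) = 0.1·0 + 0.3·h(Tier 1) + 0.2·1 + 0.4·h(Escalated)
h(Escalated) = 0.2·0 + 0.1·h(Tier 1) + 0.4·1 + 0.3·h(Escalated)
Solving: h(Tier 1) = 0.6667, h(Escalated) = 0.6667.
Starting from Tier 1, the probability is 0.6667.

0.6667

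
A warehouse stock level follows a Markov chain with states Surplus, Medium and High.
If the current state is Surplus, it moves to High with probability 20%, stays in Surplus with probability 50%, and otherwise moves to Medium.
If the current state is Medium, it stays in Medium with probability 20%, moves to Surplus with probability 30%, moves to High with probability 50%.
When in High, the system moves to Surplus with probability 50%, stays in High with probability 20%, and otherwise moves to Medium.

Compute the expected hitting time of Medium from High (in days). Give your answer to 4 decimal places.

3.3333

Let t(s) be the expected number of days to first reach Medium from state s, with t(Medium) = 0. Conditioning on the first day:
t(Surplus) = 1 + 0.5·t(Surplus) + 0.2·t(High)
t(High) = 1 + 0.5·t(Surplus) + 0.2·t(High)
Solving: t(Surplus) = 3.3333, t(High) = 3.3333.
Expected days from High to Medium: 3.3333.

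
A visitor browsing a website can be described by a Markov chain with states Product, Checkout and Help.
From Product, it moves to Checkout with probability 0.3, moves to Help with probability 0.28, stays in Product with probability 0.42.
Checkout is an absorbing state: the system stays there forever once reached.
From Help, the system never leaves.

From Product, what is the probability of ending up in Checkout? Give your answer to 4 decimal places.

0.5172

Let h(s) be the probability of absorption at Checkout starting from transient state s. Then h(Checkout) = 1 and h(Help) = 0. By first-step analysis:
h(Product) = 0.42·h(Product) + 0.3·1 + 0.28·0
Solving: h(Product) = 0.5172.
Starting from Product, the probability is 0.5172.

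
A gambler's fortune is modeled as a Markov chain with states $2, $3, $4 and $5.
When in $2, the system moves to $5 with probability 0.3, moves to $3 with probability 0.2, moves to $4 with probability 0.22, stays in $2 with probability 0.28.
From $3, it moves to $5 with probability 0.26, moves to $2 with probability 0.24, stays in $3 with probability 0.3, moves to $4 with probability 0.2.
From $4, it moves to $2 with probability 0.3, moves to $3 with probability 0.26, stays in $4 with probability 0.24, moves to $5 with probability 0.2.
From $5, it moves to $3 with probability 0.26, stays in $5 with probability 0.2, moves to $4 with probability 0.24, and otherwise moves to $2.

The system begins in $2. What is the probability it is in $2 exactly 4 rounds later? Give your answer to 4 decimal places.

0.2792

Propagate the distribution vector 4 rounds from $2.
After 0 rounds: (1.0000, 0.0000, 0.0000, 0.0000)
After 1 round: (0.2800, 0.2000, 0.2200, 0.3000)
After 2 rounds: (0.2824, 0.2512, 0.2264, 0.2400)
After 3 rounds: (0.2793, 0.2531, 0.2243, 0.2433)
After 4 rounds: (0.2792, 0.2534, 0.2243, 0.2431)
P(in $2 after 4 rounds) = 0.2792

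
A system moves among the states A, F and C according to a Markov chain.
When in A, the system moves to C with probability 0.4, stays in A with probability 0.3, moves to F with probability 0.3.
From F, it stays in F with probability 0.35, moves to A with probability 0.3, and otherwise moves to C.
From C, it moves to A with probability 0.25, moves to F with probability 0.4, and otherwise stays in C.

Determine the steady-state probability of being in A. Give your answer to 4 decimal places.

0.2818

Let the stationary distribution be π with π = πP and π_1 + π_2 + π_3 = 1.
π_1 = 0.3·π_1 + 0.3·π_2 + 0.25·π_3
π_2 = 0.3·π_1 + 0.35·π_2 + 0.4·π_3
Solving with the normalization constraint gives π = (0.2818, 0.3541, 0.3641).
So the stationary probability of A is 0.2818.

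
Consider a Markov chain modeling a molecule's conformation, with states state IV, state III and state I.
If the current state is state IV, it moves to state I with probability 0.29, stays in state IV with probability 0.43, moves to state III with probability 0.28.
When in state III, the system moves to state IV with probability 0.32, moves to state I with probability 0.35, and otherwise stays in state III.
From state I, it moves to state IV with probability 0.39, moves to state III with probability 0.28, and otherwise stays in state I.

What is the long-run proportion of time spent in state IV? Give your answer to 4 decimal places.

0.3848

Let the stationary distribution be π with π = πP and π_1 + π_2 + π_3 = 1.
π_1 = 0.43·π_1 + 0.32·π_2 + 0.39·π_3
π_2 = 0.28·π_1 + 0.33·π_2 + 0.28·π_3
Solving with the normalization constraint gives π = (0.3848, 0.2947, 0.3205).
So the stationary probability of state IV is 0.3848.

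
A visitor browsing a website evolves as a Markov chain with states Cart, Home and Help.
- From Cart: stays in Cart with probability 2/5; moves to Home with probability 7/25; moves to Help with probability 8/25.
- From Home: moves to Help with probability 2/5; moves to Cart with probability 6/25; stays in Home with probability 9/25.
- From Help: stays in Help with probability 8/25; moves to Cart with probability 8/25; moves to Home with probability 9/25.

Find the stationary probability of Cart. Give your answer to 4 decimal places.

0.3187

Let the stationary distribution be π with π = πP and π_1 + π_2 + π_3 = 1.
π_1 = 0.4·π_1 + 0.24·π_2 + 0.32·π_3
π_2 = 0.28·π_1 + 0.36·π_2 + 0.36·π_3
Solving with the normalization constraint gives π = (0.3187, 0.3345, 0.3468).
So the stationary probability of Cart is 0.3187.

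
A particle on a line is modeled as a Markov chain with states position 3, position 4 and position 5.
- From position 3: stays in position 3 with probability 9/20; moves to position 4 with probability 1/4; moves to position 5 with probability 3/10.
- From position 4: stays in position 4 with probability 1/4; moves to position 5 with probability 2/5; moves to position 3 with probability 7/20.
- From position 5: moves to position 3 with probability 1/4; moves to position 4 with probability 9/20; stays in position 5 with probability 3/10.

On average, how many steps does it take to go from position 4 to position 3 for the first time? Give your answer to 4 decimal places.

Let t(s) be the expected number of steps to first reach position 3 from state s, with t(position 3) = 0. Conditioning on the first step:
t(position 4) = 1 + 0.25·t(position 4) + 0.4·t(position 5)
t(position 5) = 1 + 0.45·t(position 4) + 0.3·t(position 5)
Solving: t(position 4) = 3.1884, t(position 5) = 3.4783.
Expected steps from position 4 to position 3: 3.1884.

3.1884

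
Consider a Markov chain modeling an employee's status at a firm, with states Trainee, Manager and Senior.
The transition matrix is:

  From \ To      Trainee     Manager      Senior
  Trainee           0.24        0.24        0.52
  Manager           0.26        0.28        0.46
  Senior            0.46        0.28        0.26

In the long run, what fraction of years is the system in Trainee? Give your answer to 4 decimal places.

0.3333

Let the stationary distribution be π with π = πP and π_1 + π_2 + π_3 = 1.
π_1 = 0.24·π_1 + 0.26·π_2 + 0.46·π_3
π_2 = 0.24·π_1 + 0.28·π_2 + 0.28·π_3
Solving with the normalization constraint gives π = (0.3333, 0.2667, 0.4000).
So the stationary probability of Trainee is 0.3333.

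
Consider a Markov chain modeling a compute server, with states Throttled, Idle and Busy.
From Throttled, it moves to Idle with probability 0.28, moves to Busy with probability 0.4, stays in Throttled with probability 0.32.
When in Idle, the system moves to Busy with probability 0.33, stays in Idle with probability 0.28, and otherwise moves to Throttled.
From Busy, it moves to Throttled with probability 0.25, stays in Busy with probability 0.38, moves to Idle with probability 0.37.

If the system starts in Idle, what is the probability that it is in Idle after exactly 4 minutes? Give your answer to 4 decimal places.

0.3134

Propagate the distribution vector 4 minutes from Idle.
After 0 minutes: (0.0000, 1.0000, 0.0000)
After 1 minute: (0.3900, 0.2800, 0.3300)
After 2 minutes: (0.3165, 0.3097, 0.3738)
After 3 minutes: (0.3155, 0.3136, 0.3708)
After 4 minutes: (0.3160, 0.3134, 0.3706)
P(in Idle after 4 minutes) = 0.3134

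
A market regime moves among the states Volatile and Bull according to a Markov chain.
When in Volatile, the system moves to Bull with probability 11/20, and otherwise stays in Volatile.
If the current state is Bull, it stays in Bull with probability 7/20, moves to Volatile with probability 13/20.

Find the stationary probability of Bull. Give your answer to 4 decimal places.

Let the stationary distribution be π with π = πP and π_1 + π_2 = 1.
π_1 = 0.45·π_1 + 0.65·π_2
Solving with the normalization constraint gives π = (0.5417, 0.4583).
So the stationary probability of Bull is 0.4583.

0.4583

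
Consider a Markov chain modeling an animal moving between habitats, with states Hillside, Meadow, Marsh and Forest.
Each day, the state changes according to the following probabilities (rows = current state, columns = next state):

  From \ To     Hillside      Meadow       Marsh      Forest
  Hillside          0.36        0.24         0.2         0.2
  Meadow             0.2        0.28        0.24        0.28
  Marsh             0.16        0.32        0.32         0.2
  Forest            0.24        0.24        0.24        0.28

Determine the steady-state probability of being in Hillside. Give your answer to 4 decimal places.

Let the stationary distribution be π with π = πP and π_1 + π_2 + π_3 + π_4 = 1.
π_1 = 0.36·π_1 + 0.2·π_2 + 0.16·π_3 + 0.24·π_4
π_2 = 0.24·π_1 + 0.28·π_2 + 0.32·π_3 + 0.24·π_4
π_3 = 0.2·π_1 + 0.24·π_2 + 0.32·π_3 + 0.24·π_4
Solving with the normalization constraint gives π = (0.2376, 0.2709, 0.2505, 0.2409).
So the stationary probability of Hillside is 0.2376.

0.2376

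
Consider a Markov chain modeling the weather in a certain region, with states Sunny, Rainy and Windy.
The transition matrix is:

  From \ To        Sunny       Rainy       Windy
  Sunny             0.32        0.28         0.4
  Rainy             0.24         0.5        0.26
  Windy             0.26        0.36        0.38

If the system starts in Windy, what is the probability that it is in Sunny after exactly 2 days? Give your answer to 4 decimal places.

0.2684

Sum over the intermediate state after 1 day:
P = P(Windy→Sunny)·P(Sunny→Sunny) + P(Windy→Rainy)·P(Rainy→Sunny) + P(Windy→Windy)·P(Windy→Sunny)
  = 0.26×0.32 + 0.36×0.24 + 0.38×0.26
  = 0.0832 + 0.0864 + 0.0988 = 0.2684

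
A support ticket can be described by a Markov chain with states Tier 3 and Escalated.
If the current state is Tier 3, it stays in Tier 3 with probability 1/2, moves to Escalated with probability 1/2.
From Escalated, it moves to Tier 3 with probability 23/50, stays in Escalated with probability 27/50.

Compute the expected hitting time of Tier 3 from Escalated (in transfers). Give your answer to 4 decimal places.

2.1739

Let t(s) be the expected number of transfers to first reach Tier 3 from state s, with t(Tier 3) = 0. Conditioning on the first transfer:
t(Escalated) = 1 + 0.54·t(Escalated)
Solving: t(Escalated) = 2.1739.
Expected transfers from Escalated to Tier 3: 2.1739.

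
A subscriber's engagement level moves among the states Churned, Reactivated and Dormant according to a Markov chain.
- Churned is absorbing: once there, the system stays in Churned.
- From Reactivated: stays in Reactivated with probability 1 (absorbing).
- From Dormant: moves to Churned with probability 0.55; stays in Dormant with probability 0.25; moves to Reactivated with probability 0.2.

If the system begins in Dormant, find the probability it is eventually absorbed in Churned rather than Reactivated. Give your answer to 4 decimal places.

0.7333

Let h(s) be the probability of absorption at Churned starting from transient state s. Then h(Churned) = 1 and h(Reactivated) = 0. By first-step analysis:
h(Dormant) = 0.55·1 + 0.2·0 + 0.25·h(Dormant)
Solving: h(Dormant) = 0.7333.
Starting from Dormant, the probability is 0.7333.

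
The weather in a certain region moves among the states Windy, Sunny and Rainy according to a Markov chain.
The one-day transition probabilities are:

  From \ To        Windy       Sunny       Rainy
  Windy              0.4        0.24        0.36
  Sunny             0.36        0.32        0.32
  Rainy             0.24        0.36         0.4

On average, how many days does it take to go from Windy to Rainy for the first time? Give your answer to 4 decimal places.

Let t(s) be the expected number of days to first reach Rainy from state s, with t(Rainy) = 0. Conditioning on the first day:
t(Windy) = 1 + 0.4·t(Windy) + 0.24·t(Sunny)
t(Sunny) = 1 + 0.36·t(Windy) + 0.32·t(Sunny)
Solving: t(Windy) = 2.8607, t(Sunny) = 2.9851.
Expected days from Windy to Rainy: 2.8607.

2.8607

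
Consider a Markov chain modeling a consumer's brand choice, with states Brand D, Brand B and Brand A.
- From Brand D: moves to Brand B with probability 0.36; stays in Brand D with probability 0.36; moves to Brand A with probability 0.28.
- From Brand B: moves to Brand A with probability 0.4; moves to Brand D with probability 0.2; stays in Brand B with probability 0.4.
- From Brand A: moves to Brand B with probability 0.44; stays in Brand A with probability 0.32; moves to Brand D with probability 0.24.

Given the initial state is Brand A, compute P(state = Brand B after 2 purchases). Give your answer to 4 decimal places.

Sum over the intermediate state after 1 purchase:
P = P(Brand A→Brand D)·P(Brand D→Brand B) + P(Brand A→Brand B)·P(Brand B→Brand B) + P(Brand A→Brand A)·P(Brand A→Brand B)
  = 0.24×0.36 + 0.44×0.4 + 0.32×0.44
  = 0.0864 + 0.1760 + 0.1408 = 0.4032

0.4032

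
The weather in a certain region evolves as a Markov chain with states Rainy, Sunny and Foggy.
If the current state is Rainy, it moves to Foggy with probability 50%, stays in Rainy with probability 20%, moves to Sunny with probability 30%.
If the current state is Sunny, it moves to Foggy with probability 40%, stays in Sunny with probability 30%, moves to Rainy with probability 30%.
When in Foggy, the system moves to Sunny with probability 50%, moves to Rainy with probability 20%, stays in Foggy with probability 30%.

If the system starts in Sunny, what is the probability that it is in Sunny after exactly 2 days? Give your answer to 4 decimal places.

0.3800

Sum over the intermediate state after 1 day:
P = P(Sunny→Rainy)·P(Rainy→Sunny) + P(Sunny→Sunny)·P(Sunny→Sunny) + P(Sunny→Foggy)·P(Foggy→Sunny)
  = 0.3×0.3 + 0.3×0.3 + 0.4×0.5
  = 0.0900 + 0.0900 + 0.2000 = 0.3800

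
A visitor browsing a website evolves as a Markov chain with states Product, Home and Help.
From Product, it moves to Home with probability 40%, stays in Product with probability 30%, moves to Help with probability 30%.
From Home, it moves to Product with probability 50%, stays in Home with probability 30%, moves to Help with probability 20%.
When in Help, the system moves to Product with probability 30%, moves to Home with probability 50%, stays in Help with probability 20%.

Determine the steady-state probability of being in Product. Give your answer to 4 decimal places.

0.3770

Let the stationary distribution be π with π = πP and π_1 + π_2 + π_3 = 1.
π_1 = 0.3·π_1 + 0.5·π_2 + 0.3·π_3
π_2 = 0.4·π_1 + 0.3·π_2 + 0.5·π_3
Solving with the normalization constraint gives π = (0.3770, 0.3852, 0.2377).
So the stationary probability of Product is 0.3770.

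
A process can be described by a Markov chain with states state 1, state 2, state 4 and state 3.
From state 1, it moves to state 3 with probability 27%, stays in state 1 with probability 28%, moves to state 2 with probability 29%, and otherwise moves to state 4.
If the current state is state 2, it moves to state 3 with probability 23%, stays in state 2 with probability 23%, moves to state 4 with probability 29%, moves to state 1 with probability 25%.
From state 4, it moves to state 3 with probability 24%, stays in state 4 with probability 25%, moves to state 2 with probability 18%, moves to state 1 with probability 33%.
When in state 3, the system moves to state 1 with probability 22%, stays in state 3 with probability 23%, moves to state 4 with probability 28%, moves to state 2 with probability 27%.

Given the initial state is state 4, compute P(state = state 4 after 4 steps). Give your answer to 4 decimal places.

0.2428

Propagate the distribution vector 4 steps from state 4.
After 0 steps: (0.0000, 0.0000, 1.0000, 0.0000)
After 1 step: (0.3300, 0.1800, 0.2500, 0.2400)
After 2 steps: (0.2727, 0.2469, 0.2347, 0.2457)
After 3 steps: (0.2696, 0.2445, 0.2427, 0.2433)
After 4 steps: (0.2702, 0.2438, 0.2428, 0.2432)
P(in state 4 after 4 steps) = 0.2428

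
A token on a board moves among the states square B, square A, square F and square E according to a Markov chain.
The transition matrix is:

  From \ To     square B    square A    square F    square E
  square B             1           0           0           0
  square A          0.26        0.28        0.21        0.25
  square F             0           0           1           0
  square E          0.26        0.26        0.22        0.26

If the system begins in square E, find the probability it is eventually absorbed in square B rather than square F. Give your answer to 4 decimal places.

0.5447

Let h(s) be the probability of absorption at square B starting from transient state s. Then h(square B) = 1 and h(square F) = 0. By first-step analysis:
h(square A) = 0.26·1 + 0.28·h(square A) + 0.21·0 + 0.25·h(square E)
h(square E) = 0.26·1 + 0.26·h(square A) + 0.22·0 + 0.26·h(square E)
Solving: h(square A) = 0.5502, h(square E) = 0.5447.
Starting from square E, the probability is 0.5447.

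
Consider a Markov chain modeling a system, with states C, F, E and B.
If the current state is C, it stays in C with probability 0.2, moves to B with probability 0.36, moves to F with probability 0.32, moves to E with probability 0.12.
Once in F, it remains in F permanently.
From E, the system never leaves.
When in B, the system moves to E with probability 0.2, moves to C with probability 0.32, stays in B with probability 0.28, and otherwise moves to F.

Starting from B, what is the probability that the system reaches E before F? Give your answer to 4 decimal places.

Let h(s) be the probability of absorption at E starting from transient state s. Then h(E) = 1 and h(F) = 0. By first-step analysis:
h(C) = 0.2·h(C) + 0.32·0 + 0.12·1 + 0.36·h(B)
h(B) = 0.32·h(C) + 0.2·0 + 0.2·1 + 0.28·h(B)
Solving: h(C) = 0.3438, h(B) = 0.4306.
Starting from B, the probability is 0.4306.

0.4306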